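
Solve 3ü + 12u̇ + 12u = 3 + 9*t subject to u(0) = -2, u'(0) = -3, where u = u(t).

Divide through by 3: u'' + 4u' + 4u = 1 + 3*t.
Characteristic equation r² + 4r + 4 = 0 has discriminant (4)² - 4·(4) = 0, so r = -2 is a repeated root.
Hence u_h = (C1 + C2*t)*exp(-2*t).
For the particular solution try u_p = A0 + A1*t. Substituting and matching coefficients of each power of t gives A0 = -1/2, A1 = 3/4, so u_p = -1/2 + 3*t/4.
General solution: u = -1/2 + 3*t/4 + C1*exp(-2*t) + C2*t*exp(-2*t).
Apply the initial conditions: u(0) = -1/2 + C1 = -2 and u'(0) = 3/4 + C2 - 2*C1 = -3. Solving gives C1 = -3/2, C2 = -27/4.

u = -1/2 - 3*exp(-2*t)/2 + 3*t/4 - 27*t*exp(-2*t)/4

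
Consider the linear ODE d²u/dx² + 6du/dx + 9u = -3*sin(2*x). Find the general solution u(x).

Characteristic equation r² + 6r + 9 = 0 has discriminant (6)² - 4·(9) = 0, so r = -3 is a repeated root.
Hence u_h = (C1 + C2*x)*exp(-3*x).
Try u_p = A*cos(2*x) + B*sin(2*x). Substituting and equating the coefficients of cos(2x) and sin(2x) gives A = 36/169, B = -15/169, so u_p = -15*sin(2*x)/169 + 36*cos(2*x)/169.

u = -15*sin(2*x)/169 + 36*cos(2*x)/169 + C1*exp(-3*x) + C2*x*exp(-3*x)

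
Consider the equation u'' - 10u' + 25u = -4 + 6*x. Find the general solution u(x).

u = -8/125 + 6*x/25 + C1*exp(5*x) + C2*x*exp(5*x)

Characteristic equation r² - 10r + 25 = 0 has discriminant (-10)² - 4·(25) = 0, so r = 5 is a repeated root.
Hence u_h = (C1 + C2*x)*exp(5*x).
For the particular solution try u_p = A0 + A1*x. Substituting and matching coefficients of each power of x gives A0 = -8/125, A1 = 6/25, so u_p = -8/125 + 6*x/25.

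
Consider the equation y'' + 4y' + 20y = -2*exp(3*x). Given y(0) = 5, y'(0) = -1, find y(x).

y = -2*exp(3*x)/41 + 207*cos(4*x)*exp(-2*x)/41 + 379*exp(-2*x)*sin(4*x)/164

Characteristic equation r² + 4r + 20 = 0 has discriminant (4)² - 4·(20) = -64 < 0, so r = -2 ± 4i.
Hence y_h = C1*cos(4*x)*exp(-2*x) + C2*exp(-2*x)*sin(4*x).
Try y_p = A*exp(3*x). Substituting into the equation and dividing by exp(3*x) gives A = -2/41, so y_p = -2*exp(3*x)/41.
General solution: y = -2*exp(3*x)/41 + C1*cos(4*x)*exp(-2*x) + C2*exp(-2*x)*sin(4*x).
Apply the initial conditions: y(0) = -2/41 + C1 = 5 and y'(0) = -6/41 - 2*C1 + 4*C2 = -1. Solving gives C1 = 207/41, C2 = 379/164.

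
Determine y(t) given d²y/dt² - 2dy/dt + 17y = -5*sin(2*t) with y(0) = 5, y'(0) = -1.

Characteristic equation r² - 2r + 17 = 0 has discriminant (-2)² - 4·(17) = -64 < 0, so r = 1 ± 4i.
Hence y_h = C1*cos(4*t)*exp(t) + C2*exp(t)*sin(4*t).
Try y_p = A*cos(2*t) + B*sin(2*t). Substituting and equating the coefficients of cos(2t) and sin(2t) gives A = -4/37, B = -13/37, so y_p = -13*sin(2*t)/37 - 4*cos(2*t)/37.
General solution: y = -13*sin(2*t)/37 - 4*cos(2*t)/37 + C1*cos(4*t)*exp(t) + C2*exp(t)*sin(4*t).
Apply the initial conditions: y(0) = -4/37 + C1 = 5 and y'(0) = -26/37 + C1 + 4*C2 = -1. Solving gives C1 = 189/37, C2 = -50/37.

y = -13*sin(2*t)/37 - 4*cos(2*t)/37 - 50*exp(t)*sin(4*t)/37 + 189*cos(4*t)*exp(t)/37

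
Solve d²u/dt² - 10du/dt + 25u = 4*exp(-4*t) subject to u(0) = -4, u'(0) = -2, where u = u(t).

u = -328*exp(5*t)/81 + 4*exp(-4*t)/81 + 166*t*exp(5*t)/9

Characteristic equation r² - 10r + 25 = 0 has discriminant (-10)² - 4·(25) = 0, so r = 5 is a repeated root.
Hence u_h = (C1 + C2*t)*exp(5*t).
Try u_p = A*exp(-4*t). Substituting into the equation and dividing by exp(-4*t) gives A = 4/81, so u_p = 4*exp(-4*t)/81.
General solution: u = 4*exp(-4*t)/81 + C1*exp(5*t) + C2*t*exp(5*t).
Apply the initial conditions: u(0) = 4/81 + C1 = -4 and u'(0) = -16/81 + C2 + 5*C1 = -2. Solving gives C1 = -328/81, C2 = 166/9.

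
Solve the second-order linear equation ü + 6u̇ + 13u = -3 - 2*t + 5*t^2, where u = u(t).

u = -121/2197 - 86*t/169 + 5*t**2/13 + C1*cos(2*t)*exp(-3*t) + C2*exp(-3*t)*sin(2*t)

Characteristic equation r² + 6r + 13 = 0 has discriminant (6)² - 4·(13) = -16 < 0, so r = -3 ± 2i.
Hence u_h = C1*cos(2*t)*exp(-3*t) + C2*exp(-3*t)*sin(2*t).
For the particular solution try u_p = A0 + A1*t + A2*t^2. Substituting and matching coefficients of each power of t gives A0 = -121/2197, A1 = -86/169, A2 = 5/13, so u_p = -121/2197 - 86*t/169 + 5*t^2/13.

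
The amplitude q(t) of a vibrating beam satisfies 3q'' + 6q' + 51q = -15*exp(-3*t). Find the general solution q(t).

Divide through by 3: q'' + 2q' + 17q = -5*exp(-3*t).
Characteristic equation r² + 2r + 17 = 0 has discriminant (2)² - 4·(17) = -64 < 0, so r = -1 ± 4i.
Hence q_h = C1*cos(4*t)*exp(-t) + C2*exp(-t)*sin(4*t).
Try q_p = A*exp(-3*t). Substituting into the equation and dividing by exp(-3*t) gives A = -1/4, so q_p = -exp(-3*t)/4.

q = -exp(-3*t)/4 + C1*cos(4*t)*exp(-t) + C2*exp(-t)*sin(4*t)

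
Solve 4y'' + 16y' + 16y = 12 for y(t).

Divide through by 4: y'' + 4y' + 4y = 3.
Characteristic equation r² + 4r + 4 = 0 has discriminant (4)² - 4·(4) = 0, so r = -2 is a repeated root.
Hence y_h = (C1 + C2*t)*exp(-2*t).
For the particular solution try y_p = A0. Substituting and matching coefficients of each power of t gives A0 = 3/4, so y_p = 3/4.

y = 3/4 + C1*exp(-2*t) + C2*t*exp(-2*t)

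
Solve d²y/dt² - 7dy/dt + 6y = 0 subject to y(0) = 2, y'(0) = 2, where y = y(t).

Characteristic equation r² - 7r + 6 = 0 factors as (r - 1)(r - 6) = 0, so r = 1, 6.
Hence y_h = C1*exp(t) + C2*exp(6*t).
Apply the initial conditions: y(0) = C1 + C2 = 2 and y'(0) = C1 + 6*C2 = 2. Solving gives C1 = 2, C2 = 0.

y = 2*exp(t)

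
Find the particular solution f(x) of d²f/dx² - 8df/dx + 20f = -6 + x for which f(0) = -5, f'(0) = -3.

f = -7/25 + x/20 - 118*cos(2*x)*exp(4*x)/25 + 1583*exp(4*x)*sin(2*x)/200

Characteristic equation r² - 8r + 20 = 0 has discriminant (-8)² - 4·(20) = -16 < 0, so r = 4 ± 2i.
Hence f_h = C1*cos(2*x)*exp(4*x) + C2*exp(4*x)*sin(2*x).
For the particular solution try f_p = A0 + A1*x. Substituting and matching coefficients of each power of x gives A0 = -7/25, A1 = 1/20, so f_p = -7/25 + x/20.
General solution: f = -7/25 + x/20 + C1*cos(2*x)*exp(4*x) + C2*exp(4*x)*sin(2*x).
Apply the initial conditions: f(0) = -7/25 + C1 = -5 and f'(0) = 1/20 + 2*C2 + 4*C1 = -3. Solving gives C1 = -118/25, C2 = 1583/200.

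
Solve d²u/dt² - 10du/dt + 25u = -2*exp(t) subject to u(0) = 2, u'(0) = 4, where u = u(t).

Characteristic equation r² - 10r + 25 = 0 has discriminant (-10)² - 4·(25) = 0, so r = 5 is a repeated root.
Hence u_h = (C1 + C2*t)*exp(5*t).
Try u_p = A*exp(t). Substituting into the equation and dividing by exp(t) gives A = -1/8, so u_p = -exp(t)/8.
General solution: u = -exp(t)/8 + C1*exp(5*t) + C2*t*exp(5*t).
Apply the initial conditions: u(0) = -1/8 + C1 = 2 and u'(0) = -1/8 + C2 + 5*C1 = 4. Solving gives C1 = 17/8, C2 = -13/2.

u = -exp(t)/8 + 17*exp(5*t)/8 - 13*t*exp(5*t)/2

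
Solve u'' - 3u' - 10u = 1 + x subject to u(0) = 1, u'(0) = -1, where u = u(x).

Characteristic equation r² - 3r - 10 = 0 factors as (r + 2)(r - 5) = 0, so r = -2, 5.
Hence u_h = C1*exp(-2*x) + C2*exp(5*x).
For the particular solution try u_p = A0 + A1*x. Substituting and matching coefficients of each power of x gives A0 = -7/100, A1 = -1/10, so u_p = -7/100 - x/10.
General solution: u = -7/100 - x/10 + C1*exp(-2*x) + C2*exp(5*x).
Apply the initial conditions: u(0) = -7/100 + C1 + C2 = 1 and u'(0) = -1/10 - 2*C1 + 5*C2 = -1. Solving gives C1 = 25/28, C2 = 31/175.

u = -7/100 - x/10 + 25*exp(-2*x)/28 + 31*exp(5*x)/175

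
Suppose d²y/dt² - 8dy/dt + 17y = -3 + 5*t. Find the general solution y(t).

y = -11/289 + 5*t/17 + C1*cos(t)*exp(4*t) + C2*exp(4*t)*sin(t)

Characteristic equation r² - 8r + 17 = 0 has discriminant (-8)² - 4·(17) = -4 < 0, so r = 4 ± i.
Hence y_h = C1*cos(t)*exp(4*t) + C2*exp(4*t)*sin(t).
For the particular solution try y_p = A0 + A1*t. Substituting and matching coefficients of each power of t gives A0 = -11/289, A1 = 5/17, so y_p = -11/289 + 5*t/17.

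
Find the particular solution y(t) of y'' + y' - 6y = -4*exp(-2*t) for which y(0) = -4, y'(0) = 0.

Characteristic equation r² + r - 6 = 0 factors as (r + 3)(r - 2) = 0, so r = -3, 2.
Hence y_h = C1*exp(-3*t) + C2*exp(2*t).
Try y_p = A*exp(-2*t). Substituting into the equation and dividing by exp(-2*t) gives A = 1, so y_p = exp(-2*t).
General solution: y = C1*exp(-3*t) + C2*exp(2*t) + exp(-2*t).
Apply the initial conditions: y(0) = 1 + C1 + C2 = -4 and y'(0) = -2 - 3*C1 + 2*C2 = 0. Solving gives C1 = -12/5, C2 = -13/5.

y = -13*exp(2*t)/5 - 12*exp(-3*t)/5 + exp(-2*t)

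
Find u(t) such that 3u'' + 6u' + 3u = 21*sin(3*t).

Divide through by 3: u'' + 2u' + u = 7*sin(3*t).
Characteristic equation r² + 2r + 1 = 0 has discriminant (2)² - 4·(1) = 0, so r = -1 is a repeated root.
Hence u_h = (C1 + C2*t)*exp(-t).
Try u_p = A*cos(3*t) + B*sin(3*t). Substituting and equating the coefficients of cos(3t) and sin(3t) gives A = -21/50, B = -14/25, so u_p = -21*cos(3*t)/50 - 14*sin(3*t)/25.

u = -21*cos(3*t)/50 - 14*sin(3*t)/25 + C1*exp(-t) + C2*t*exp(-t)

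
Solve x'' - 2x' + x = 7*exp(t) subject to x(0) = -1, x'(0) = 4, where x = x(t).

x = -exp(t) + 5*t*exp(t) + 7*t**2*exp(t)/2

Characteristic equation r² - 2r + 1 = 0 has discriminant (-2)² - 4·(1) = 0, so r = 1 is a repeated root.
Hence x_h = (C1 + C2*t)*exp(t).
Since exp(t) solves the homogeneous equation (r = 1 is a root of multiplicity 2), multiply the trial by t^2. Try x_p = A*t^2*exp(t). Substituting into the equation and dividing by exp(t) gives A = 7/2, so x_p = 7*t^2*exp(t)/2.
General solution: x = C1*exp(t) + 7*t^2*exp(t)/2 + C2*t*exp(t).
Apply the initial conditions: x(0) = C1 = -1 and x'(0) = C1 + C2 = 4. Solving gives C1 = -1, C2 = 5.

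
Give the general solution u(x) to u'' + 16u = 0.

Characteristic equation r² + 16 = 0 has discriminant (0)² - 4·(16) = -64 < 0, so r = ± 4i.
Hence u_h = C1*cos(4*x) + C2*sin(4*x).

u = C1*cos(4*x) + C2*sin(4*x)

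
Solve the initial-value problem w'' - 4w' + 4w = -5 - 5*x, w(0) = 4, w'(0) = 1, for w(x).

w = -5/2 - 5*x/4 + 13*exp(2*x)/2 - 43*x*exp(2*x)/4

Characteristic equation r² - 4r + 4 = 0 has discriminant (-4)² - 4·(4) = 0, so r = 2 is a repeated root.
Hence w_h = (C1 + C2*x)*exp(2*x).
For the particular solution try w_p = A0 + A1*x. Substituting and matching coefficients of each power of x gives A0 = -5/2, A1 = -5/4, so w_p = -5/2 - 5*x/4.
General solution: w = -5/2 - 5*x/4 + C1*exp(2*x) + C2*x*exp(2*x).
Apply the initial conditions: w(0) = -5/2 + C1 = 4 and w'(0) = -5/4 + C2 + 2*C1 = 1. Solving gives C1 = 13/2, C2 = -43/4.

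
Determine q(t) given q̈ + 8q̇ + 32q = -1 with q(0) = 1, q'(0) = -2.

q = -1/32 + 17*exp(-4*t)*sin(4*t)/32 + 33*cos(4*t)*exp(-4*t)/32

Characteristic equation r² + 8r + 32 = 0 has discriminant (8)² - 4·(32) = -64 < 0, so r = -4 ± 4i.
Hence q_h = C1*cos(4*t)*exp(-4*t) + C2*exp(-4*t)*sin(4*t).
For the particular solution try q_p = A0. Substituting and matching coefficients of each power of t gives A0 = -1/32, so q_p = -1/32.
General solution: q = -1/32 + C1*cos(4*t)*exp(-4*t) + C2*exp(-4*t)*sin(4*t).
Apply the initial conditions: q(0) = -1/32 + C1 = 1 and q'(0) = -4*C1 + 4*C2 = -2. Solving gives C1 = 33/32, C2 = 17/32.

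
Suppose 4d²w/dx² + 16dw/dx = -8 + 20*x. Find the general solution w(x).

Divide through by 4: w'' + 4w' = -2 + 5*x.
Characteristic equation r² + 4r = 0 factors as (r + 4)r = 0, so r = -4, 0.
Hence w_h = C1*exp(-4*x) + C2.
Since 0 is a characteristic root (multiplicity 1), multiply the polynomial trial by x: try w_p = x*(A0 + A1*x). Substituting and matching coefficients of each power of x gives A0 = -13/16, A1 = 5/8, so w_p = -13*x/16 + 5*x^2/8.

w = C2 - 13*x/16 + 5*x**2/8 + C1*exp(-4*x)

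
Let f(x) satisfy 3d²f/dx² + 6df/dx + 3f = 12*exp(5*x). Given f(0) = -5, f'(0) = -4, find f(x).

f = -46*exp(-x)/9 + exp(5*x)/9 - 29*x*exp(-x)/3

Divide through by 3: f'' + 2f' + f = 4*exp(5*x).
Characteristic equation r² + 2r + 1 = 0 has discriminant (2)² - 4·(1) = 0, so r = -1 is a repeated root.
Hence f_h = (C1 + C2*x)*exp(-x).
Try f_p = A*exp(5*x). Substituting into the equation and dividing by exp(5*x) gives A = 1/9, so f_p = exp(5*x)/9.
General solution: f = exp(5*x)/9 + C1*exp(-x) + C2*x*exp(-x).
Apply the initial conditions: f(0) = 1/9 + C1 = -5 and f'(0) = 5/9 + C2 - C1 = -4. Solving gives C1 = -46/9, C2 = -29/3.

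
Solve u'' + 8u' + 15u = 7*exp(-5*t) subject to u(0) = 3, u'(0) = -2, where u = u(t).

Characteristic equation r² + 8r + 15 = 0 factors as (r + 3)(r + 5) = 0, so r = -3, -5.
Hence u_h = C1*exp(-3*t) + C2*exp(-5*t).
Since exp(-5*t) solves the homogeneous equation (r = -5 is a root of multiplicity 1), multiply the trial by t. Try u_p = A*t*exp(-5*t). Substituting into the equation and dividing by exp(-5*t) gives A = -7/2, so u_p = -7*t*exp(-5*t)/2.
General solution: u = C1*exp(-3*t) + C2*exp(-5*t) - 7*t*exp(-5*t)/2.
Apply the initial conditions: u(0) = C1 + C2 = 3 and u'(0) = -7/2 - 5*C2 - 3*C1 = -2. Solving gives C1 = 33/4, C2 = -21/4.

u = -21*exp(-5*t)/4 + 33*exp(-3*t)/4 - 7*t*exp(-5*t)/2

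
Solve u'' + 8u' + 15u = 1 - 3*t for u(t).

Characteristic equation r² + 8r + 15 = 0 factors as (r + 3)(r + 5) = 0, so r = -3, -5.
Hence u_h = C1*exp(-3*t) + C2*exp(-5*t).
For the particular solution try u_p = A0 + A1*t. Substituting and matching coefficients of each power of t gives A0 = 13/75, A1 = -1/5, so u_p = 13/75 - t/5.

u = 13/75 - t/5 + C1*exp(-3*t) + C2*exp(-5*t)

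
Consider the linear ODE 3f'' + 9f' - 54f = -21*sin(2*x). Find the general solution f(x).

f = 21*cos(2*x)/260 + 77*sin(2*x)/260 + C1*exp(-6*x) + C2*exp(3*x)

Divide through by 3: f'' + 3f' - 18f = -7*sin(2*x).
Characteristic equation r² + 3r - 18 = 0 factors as (r + 6)(r - 3) = 0, so r = -6, 3.
Hence f_h = C1*exp(-6*x) + C2*exp(3*x).
Try f_p = A*cos(2*x) + B*sin(2*x). Substituting and equating the coefficients of cos(2x) and sin(2x) gives A = 21/260, B = 77/260, so f_p = 21*cos(2*x)/260 + 77*sin(2*x)/260.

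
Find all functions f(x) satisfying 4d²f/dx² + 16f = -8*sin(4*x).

Divide through by 4: f'' + 4f = -2*sin(4*x).
Characteristic equation r² + 4 = 0 has discriminant (0)² - 4·(4) = -16 < 0, so r = ± 2i.
Hence f_h = C1*cos(2*x) + C2*sin(2*x).
Try f_p = A*cos(4*x) + B*sin(4*x). Substituting and equating the coefficients of cos(4x) and sin(4x) gives A = 0, B = 1/6, so f_p = sin(4*x)/6.

f = sin(4*x)/6 + C1*cos(2*x) + C2*sin(2*x)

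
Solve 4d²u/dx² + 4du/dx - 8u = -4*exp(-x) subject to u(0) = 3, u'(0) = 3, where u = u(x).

Divide through by 4: u'' + u' - 2u = -exp(-x).
Characteristic equation r² + r - 2 = 0 factors as (r - 1)(r + 2) = 0, so r = 1, -2.
Hence u_h = C1*exp(x) + C2*exp(-2*x).
Try u_p = A*exp(-x). Substituting into the equation and dividing by exp(-x) gives A = 1/2, so u_p = exp(-x)/2.
General solution: u = exp(-x)/2 + C1*exp(x) + C2*exp(-2*x).
Apply the initial conditions: u(0) = 1/2 + C1 + C2 = 3 and u'(0) = -1/2 + C1 - 2*C2 = 3. Solving gives C1 = 17/6, C2 = -1/3.

u = exp(-x)/2 - exp(-2*x)/3 + 17*exp(x)/6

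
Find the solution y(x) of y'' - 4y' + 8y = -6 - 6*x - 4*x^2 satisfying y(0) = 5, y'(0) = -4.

Characteristic equation r² - 4r + 8 = 0 has discriminant (-4)² - 4·(8) = -16 < 0, so r = 2 ± 2i.
Hence y_h = C1*cos(2*x)*exp(2*x) + C2*exp(2*x)*sin(2*x).
For the particular solution try y_p = A0 + A1*x + A2*x^2. Substituting and matching coefficients of each power of x gives A0 = -5/4, A1 = -5/4, A2 = -1/2, so y_p = -5/4 - 5*x/4 - x^2/2.
General solution: y = -5/4 - 5*x/4 - x^2/2 + C1*cos(2*x)*exp(2*x) + C2*exp(2*x)*sin(2*x).
Apply the initial conditions: y(0) = -5/4 + C1 = 5 and y'(0) = -5/4 + 2*C1 + 2*C2 = -4. Solving gives C1 = 25/4, C2 = -61/8.

y = -5/4 - 5*x/4 - x**2/2 - 61*exp(2*x)*sin(2*x)/8 + 25*cos(2*x)*exp(2*x)/4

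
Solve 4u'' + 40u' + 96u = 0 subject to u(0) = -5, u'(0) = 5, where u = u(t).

u = -25*exp(-4*t)/2 + 15*exp(-6*t)/2

Divide through by 4: u'' + 10u' + 24u = 0.
Characteristic equation r² + 10r + 24 = 0 factors as (r + 6)(r + 4) = 0, so r = -6, -4.
Hence u_h = C1*exp(-6*t) + C2*exp(-4*t).
Apply the initial conditions: u(0) = C1 + C2 = -5 and u'(0) = -6*C1 - 4*C2 = 5. Solving gives C1 = 15/2, C2 = -25/2.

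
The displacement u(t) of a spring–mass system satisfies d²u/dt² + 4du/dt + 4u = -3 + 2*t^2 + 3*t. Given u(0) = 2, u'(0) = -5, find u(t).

Characteristic equation r² + 4r + 4 = 0 has discriminant (4)² - 4·(4) = 0, so r = -2 is a repeated root.
Hence u_h = (C1 + C2*t)*exp(-2*t).
For the particular solution try u_p = A0 + A1*t + A2*t^2. Substituting and matching coefficients of each power of t gives A0 = -3/4, A1 = -1/4, A2 = 1/2, so u_p = -3/4 + t^2/2 - t/4.
General solution: u = -3/4 + t^2/2 - t/4 + C1*exp(-2*t) + C2*t*exp(-2*t).
Apply the initial conditions: u(0) = -3/4 + C1 = 2 and u'(0) = -1/4 + C2 - 2*C1 = -5. Solving gives C1 = 11/4, C2 = 3/4.

u = -3/4 + t**2/2 - t/4 + 11*exp(-2*t)/4 + 3*t*exp(-2*t)/4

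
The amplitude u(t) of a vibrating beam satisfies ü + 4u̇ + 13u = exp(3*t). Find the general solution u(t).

Characteristic equation r² + 4r + 13 = 0 has discriminant (4)² - 4·(13) = -36 < 0, so r = -2 ± 3i.
Hence u_h = C1*cos(3*t)*exp(-2*t) + C2*exp(-2*t)*sin(3*t).
Try u_p = A*exp(3*t). Substituting into the equation and dividing by exp(3*t) gives A = 1/34, so u_p = exp(3*t)/34.

u = exp(3*t)/34 + C1*cos(3*t)*exp(-2*t) + C2*exp(-2*t)*sin(3*t)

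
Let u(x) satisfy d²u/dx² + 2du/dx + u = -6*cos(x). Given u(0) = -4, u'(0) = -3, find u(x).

u = -4*exp(-x) - 3*sin(x) - 4*x*exp(-x)

Characteristic equation r² + 2r + 1 = 0 has discriminant (2)² - 4·(1) = 0, so r = -1 is a repeated root.
Hence u_h = (C1 + C2*x)*exp(-x).
Try u_p = A*cos(x) + B*sin(x). Substituting and equating the coefficients of cos(x) and sin(x) gives A = 0, B = -3, so u_p = -3*sin(x).
General solution: u = -3*sin(x) + C1*exp(-x) + C2*x*exp(-x).
Apply the initial conditions: u(0) = C1 = -4 and u'(0) = -3 + C2 - C1 = -3. Solving gives C1 = -4, C2 = -4.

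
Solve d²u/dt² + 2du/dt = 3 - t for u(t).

Characteristic equation r² + 2r = 0 factors as (r + 2)r = 0, so r = -2, 0.
Hence u_h = C1*exp(-2*t) + C2.
Since 0 is a characteristic root (multiplicity 1), multiply the polynomial trial by t: try u_p = t*(A0 + A1*t). Substituting and matching coefficients of each power of t gives A0 = 7/4, A1 = -1/4, so u_p = -t^2/4 + 7*t/4.

u = C2 - t**2/4 + 7*t/4 + C1*exp(-2*t)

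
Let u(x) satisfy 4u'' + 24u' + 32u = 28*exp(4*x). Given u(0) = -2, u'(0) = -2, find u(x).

u = -67*exp(-2*x)/12 + 7*exp(4*x)/48 + 55*exp(-4*x)/16

Divide through by 4: u'' + 6u' + 8u = 7*exp(4*x).
Characteristic equation r² + 6r + 8 = 0 factors as (r + 4)(r + 2) = 0, so r = -4, -2.
Hence u_h = C1*exp(-4*x) + C2*exp(-2*x).
Try u_p = A*exp(4*x). Substituting into the equation and dividing by exp(4*x) gives A = 7/48, so u_p = 7*exp(4*x)/48.
General solution: u = 7*exp(4*x)/48 + C1*exp(-4*x) + C2*exp(-2*x).
Apply the initial conditions: u(0) = 7/48 + C1 + C2 = -2 and u'(0) = 7/12 - 4*C1 - 2*C2 = -2. Solving gives C1 = 55/16, C2 = -67/12.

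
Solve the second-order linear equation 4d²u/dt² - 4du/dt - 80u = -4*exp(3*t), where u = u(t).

Divide through by 4: u'' - u' - 20u = -exp(3*t).
Characteristic equation r² - r - 20 = 0 factors as (r + 4)(r - 5) = 0, so r = -4, 5.
Hence u_h = C1*exp(-4*t) + C2*exp(5*t).
Try u_p = A*exp(3*t). Substituting into the equation and dividing by exp(3*t) gives A = 1/14, so u_p = exp(3*t)/14.

u = exp(3*t)/14 + C1*exp(-4*t) + C2*exp(5*t)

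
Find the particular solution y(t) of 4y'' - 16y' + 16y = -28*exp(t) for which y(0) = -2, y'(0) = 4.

y = -7*exp(t) + 5*exp(2*t) + t*exp(2*t)

Divide through by 4: y'' - 4y' + 4y = -7*exp(t).
Characteristic equation r² - 4r + 4 = 0 has discriminant (-4)² - 4·(4) = 0, so r = 2 is a repeated root.
Hence y_h = (C1 + C2*t)*exp(2*t).
Try y_p = A*exp(t). Substituting into the equation and dividing by exp(t) gives A = -7, so y_p = -7*exp(t).
General solution: y = -7*exp(t) + C1*exp(2*t) + C2*t*exp(2*t).
Apply the initial conditions: y(0) = -7 + C1 = -2 and y'(0) = -7 + C2 + 2*C1 = 4. Solving gives C1 = 5, C2 = 1.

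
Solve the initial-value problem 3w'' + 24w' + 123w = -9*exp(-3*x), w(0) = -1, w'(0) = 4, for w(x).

w = -3*exp(-3*x)/26 - 23*cos(5*x)*exp(-4*x)/26 + 3*exp(-4*x)*sin(5*x)/130

Divide through by 3: w'' + 8w' + 41w = -3*exp(-3*x).
Characteristic equation r² + 8r + 41 = 0 has discriminant (8)² - 4·(41) = -100 < 0, so r = -4 ± 5i.
Hence w_h = C1*cos(5*x)*exp(-4*x) + C2*exp(-4*x)*sin(5*x).
Try w_p = A*exp(-3*x). Substituting into the equation and dividing by exp(-3*x) gives A = -3/26, so w_p = -3*exp(-3*x)/26.
General solution: w = -3*exp(-3*x)/26 + C1*cos(5*x)*exp(-4*x) + C2*exp(-4*x)*sin(5*x).
Apply the initial conditions: w(0) = -3/26 + C1 = -1 and w'(0) = 9/26 - 4*C1 + 5*C2 = 4. Solving gives C1 = -23/26, C2 = 3/130.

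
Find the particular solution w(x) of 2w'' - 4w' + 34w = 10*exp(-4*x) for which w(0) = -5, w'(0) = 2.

Divide through by 2: w'' - 2w' + 17w = 5*exp(-4*x).
Characteristic equation r² - 2r + 17 = 0 has discriminant (-2)² - 4·(17) = -64 < 0, so r = 1 ± 4i.
Hence w_h = C1*cos(4*x)*exp(x) + C2*exp(x)*sin(4*x).
Try w_p = A*exp(-4*x). Substituting into the equation and dividing by exp(-4*x) gives A = 5/41, so w_p = 5*exp(-4*x)/41.
General solution: w = 5*exp(-4*x)/41 + C1*cos(4*x)*exp(x) + C2*exp(x)*sin(4*x).
Apply the initial conditions: w(0) = 5/41 + C1 = -5 and w'(0) = -20/41 + C1 + 4*C2 = 2. Solving gives C1 = -210/41, C2 = 78/41.

w = 5*exp(-4*x)/41 - 210*cos(4*x)*exp(x)/41 + 78*exp(x)*sin(4*x)/41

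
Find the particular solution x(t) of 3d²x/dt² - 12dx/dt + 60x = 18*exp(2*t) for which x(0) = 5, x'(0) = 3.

x = 3*exp(2*t)/8 - 7*exp(2*t)*sin(4*t)/4 + 37*cos(4*t)*exp(2*t)/8

Divide through by 3: x'' - 4x' + 20x = 6*exp(2*t).
Characteristic equation r² - 4r + 20 = 0 has discriminant (-4)² - 4·(20) = -64 < 0, so r = 2 ± 4i.
Hence x_h = C1*cos(4*t)*exp(2*t) + C2*exp(2*t)*sin(4*t).
Try x_p = A*exp(2*t). Substituting into the equation and dividing by exp(2*t) gives A = 3/8, so x_p = 3*exp(2*t)/8.
General solution: x = 3*exp(2*t)/8 + C1*cos(4*t)*exp(2*t) + C2*exp(2*t)*sin(4*t).
Apply the initial conditions: x(0) = 3/8 + C1 = 5 and x'(0) = 3/4 + 2*C1 + 4*C2 = 3. Solving gives C1 = 37/8, C2 = -7/4.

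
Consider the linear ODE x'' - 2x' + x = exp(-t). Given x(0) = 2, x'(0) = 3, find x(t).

x = exp(-t)/4 + 7*exp(t)/4 + 3*t*exp(t)/2

Characteristic equation r² - 2r + 1 = 0 has discriminant (-2)² - 4·(1) = 0, so r = 1 is a repeated root.
Hence x_h = (C1 + C2*t)*exp(t).
Try x_p = A*exp(-t). Substituting into the equation and dividing by exp(-t) gives A = 1/4, so x_p = exp(-t)/4.
General solution: x = exp(-t)/4 + C1*exp(t) + C2*t*exp(t).
Apply the initial conditions: x(0) = 1/4 + C1 = 2 and x'(0) = -1/4 + C1 + C2 = 3. Solving gives C1 = 7/4, C2 = 3/2.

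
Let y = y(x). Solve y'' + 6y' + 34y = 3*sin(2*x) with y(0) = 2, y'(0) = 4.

Characteristic equation r² + 6r + 34 = 0 has discriminant (6)² - 4·(34) = -100 < 0, so r = -3 ± 5i.
Hence y_h = C1*cos(5*x)*exp(-3*x) + C2*exp(-3*x)*sin(5*x).
Try y_p = A*cos(2*x) + B*sin(2*x). Substituting and equating the coefficients of cos(2x) and sin(2x) gives A = -1/29, B = 5/58, so y_p = -cos(2*x)/29 + 5*sin(2*x)/58.
General solution: y = -cos(2*x)/29 + 5*sin(2*x)/58 + C1*cos(5*x)*exp(-3*x) + C2*exp(-3*x)*sin(5*x).
Apply the initial conditions: y(0) = -1/29 + C1 = 2 and y'(0) = 5/29 - 3*C1 + 5*C2 = 4. Solving gives C1 = 59/29, C2 = 288/145.

y = -cos(2*x)/29 + 5*sin(2*x)/58 + 59*cos(5*x)*exp(-3*x)/29 + 288*exp(-3*x)*sin(5*x)/145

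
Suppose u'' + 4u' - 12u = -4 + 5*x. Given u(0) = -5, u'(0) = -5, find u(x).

Characteristic equation r² + 4r - 12 = 0 factors as (r + 6)(r - 2) = 0, so r = -6, 2.
Hence u_h = C1*exp(-6*x) + C2*exp(2*x).
For the particular solution try u_p = A0 + A1*x. Substituting and matching coefficients of each power of x gives A0 = 7/36, A1 = -5/12, so u_p = 7/36 - 5*x/12.
General solution: u = 7/36 - 5*x/12 + C1*exp(-6*x) + C2*exp(2*x).
Apply the initial conditions: u(0) = 7/36 + C1 + C2 = -5 and u'(0) = -5/12 - 6*C1 + 2*C2 = -5. Solving gives C1 = -209/288, C2 = -143/32.

u = 7/36 - 209*exp(-6*x)/288 - 143*exp(2*x)/32 - 5*x/12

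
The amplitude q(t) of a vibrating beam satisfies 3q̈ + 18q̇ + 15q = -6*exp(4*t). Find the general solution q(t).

Divide through by 3: q'' + 6q' + 5q = -2*exp(4*t).
Characteristic equation r² + 6r + 5 = 0 factors as (r + 1)(r + 5) = 0, so r = -1, -5.
Hence q_h = C1*exp(-t) + C2*exp(-5*t).
Try q_p = A*exp(4*t). Substituting into the equation and dividing by exp(4*t) gives A = -2/45, so q_p = -2*exp(4*t)/45.

q = -2*exp(4*t)/45 + C1*exp(-t) + C2*exp(-5*t)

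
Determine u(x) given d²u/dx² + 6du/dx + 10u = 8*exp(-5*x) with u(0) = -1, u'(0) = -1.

Characteristic equation r² + 6r + 10 = 0 has discriminant (6)² - 4·(10) = -4 < 0, so r = -3 ± i.
Hence u_h = C1*cos(x)*exp(-3*x) + C2*exp(-3*x)*sin(x).
Try u_p = A*exp(-5*x). Substituting into the equation and dividing by exp(-5*x) gives A = 8/5, so u_p = 8*exp(-5*x)/5.
General solution: u = 8*exp(-5*x)/5 + C1*cos(x)*exp(-3*x) + C2*exp(-3*x)*sin(x).
Apply the initial conditions: u(0) = 8/5 + C1 = -1 and u'(0) = -8 + C2 - 3*C1 = -1. Solving gives C1 = -13/5, C2 = -4/5.

u = 8*exp(-5*x)/5 - 13*cos(x)*exp(-3*x)/5 - 4*exp(-3*x)*sin(x)/5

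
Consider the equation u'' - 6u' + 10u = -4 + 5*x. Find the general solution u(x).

u = -1/10 + x/2 + C1*cos(x)*exp(3*x) + C2*exp(3*x)*sin(x)

Characteristic equation r² - 6r + 10 = 0 has discriminant (-6)² - 4·(10) = -4 < 0, so r = 3 ± i.
Hence u_h = C1*cos(x)*exp(3*x) + C2*exp(3*x)*sin(x).
For the particular solution try u_p = A0 + A1*x. Substituting and matching coefficients of each power of x gives A0 = -1/10, A1 = 1/2, so u_p = -1/10 + x/2.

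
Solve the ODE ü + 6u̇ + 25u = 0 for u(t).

u = C1*cos(4*t)*exp(-3*t) + C2*exp(-3*t)*sin(4*t)

Characteristic equation r² + 6r + 25 = 0 has discriminant (6)² - 4·(25) = -64 < 0, so r = -3 ± 4i.
Hence u_h = C1*cos(4*t)*exp(-3*t) + C2*exp(-3*t)*sin(4*t).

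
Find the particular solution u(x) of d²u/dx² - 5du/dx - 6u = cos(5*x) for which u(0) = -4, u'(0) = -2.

Characteristic equation r² - 5r - 6 = 0 factors as (r - 6)(r + 1) = 0, so r = 6, -1.
Hence u_h = C1*exp(6*x) + C2*exp(-x).
Try u_p = A*cos(5*x) + B*sin(5*x). Substituting and equating the coefficients of cos(5x) and sin(5x) gives A = -31/1586, B = -25/1586, so u_p = -31*cos(5*x)/1586 - 25*sin(5*x)/1586.
General solution: u = -31*cos(5*x)/1586 - 25*sin(5*x)/1586 + C1*exp(6*x) + C2*exp(-x).
Apply the initial conditions: u(0) = -31/1586 + C1 + C2 = -4 and u'(0) = -125/1586 - C2 + 6*C1 = -2. Solving gives C1 = -360/427, C2 = -571/182.

u = -571*exp(-x)/182 - 360*exp(6*x)/427 - 31*cos(5*x)/1586 - 25*sin(5*x)/1586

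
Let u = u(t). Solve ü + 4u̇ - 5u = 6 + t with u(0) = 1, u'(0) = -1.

Characteristic equation r² + 4r - 5 = 0 factors as (r + 5)(r - 1) = 0, so r = -5, 1.
Hence u_h = C1*exp(-5*t) + C2*exp(t).
For the particular solution try u_p = A0 + A1*t. Substituting and matching coefficients of each power of t gives A0 = -34/25, A1 = -1/5, so u_p = -34/25 - t/5.
General solution: u = -34/25 - t/5 + C1*exp(-5*t) + C2*exp(t).
Apply the initial conditions: u(0) = -34/25 + C1 + C2 = 1 and u'(0) = -1/5 + C2 - 5*C1 = -1. Solving gives C1 = 79/150, C2 = 11/6.

u = -34/25 - t/5 + 11*exp(t)/6 + 79*exp(-5*t)/150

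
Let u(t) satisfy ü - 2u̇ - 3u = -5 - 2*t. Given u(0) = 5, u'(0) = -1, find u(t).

u = 11/9 + 2*t/3 + 13*exp(-t)/4 + 19*exp(3*t)/36

Characteristic equation r² - 2r - 3 = 0 factors as (r - 3)(r + 1) = 0, so r = 3, -1.
Hence u_h = C1*exp(3*t) + C2*exp(-t).
For the particular solution try u_p = A0 + A1*t. Substituting and matching coefficients of each power of t gives A0 = 11/9, A1 = 2/3, so u_p = 11/9 + 2*t/3.
General solution: u = 11/9 + 2*t/3 + C1*exp(3*t) + C2*exp(-t).
Apply the initial conditions: u(0) = 11/9 + C1 + C2 = 5 and u'(0) = 2/3 - C2 + 3*C1 = -1. Solving gives C1 = 19/36, C2 = 13/4.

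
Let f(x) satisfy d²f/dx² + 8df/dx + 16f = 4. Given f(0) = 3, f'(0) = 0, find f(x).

f = 1/4 + 11*exp(-4*x)/4 + 11*x*exp(-4*x)

Characteristic equation r² + 8r + 16 = 0 has discriminant (8)² - 4·(16) = 0, so r = -4 is a repeated root.
Hence f_h = (C1 + C2*x)*exp(-4*x).
For the particular solution try f_p = A0. Substituting and matching coefficients of each power of x gives A0 = 1/4, so f_p = 1/4.
General solution: f = 1/4 + C1*exp(-4*x) + C2*x*exp(-4*x).
Apply the initial conditions: f(0) = 1/4 + C1 = 3 and f'(0) = C2 - 4*C1 = 0. Solving gives C1 = 11/4, C2 = 11.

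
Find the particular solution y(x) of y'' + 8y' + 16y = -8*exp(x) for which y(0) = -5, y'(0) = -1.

y = -117*exp(-4*x)/25 - 8*exp(x)/25 - 97*x*exp(-4*x)/5

Characteristic equation r² + 8r + 16 = 0 has discriminant (8)² - 4·(16) = 0, so r = -4 is a repeated root.
Hence y_h = (C1 + C2*x)*exp(-4*x).
Try y_p = A*exp(x). Substituting into the equation and dividing by exp(x) gives A = -8/25, so y_p = -8*exp(x)/25.
General solution: y = -8*exp(x)/25 + C1*exp(-4*x) + C2*x*exp(-4*x).
Apply the initial conditions: y(0) = -8/25 + C1 = -5 and y'(0) = -8/25 + C2 - 4*C1 = -1. Solving gives C1 = -117/25, C2 = -97/5.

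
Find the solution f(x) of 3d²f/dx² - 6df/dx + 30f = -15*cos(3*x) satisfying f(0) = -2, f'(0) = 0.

f = -5*cos(3*x)/37 + 30*sin(3*x)/37 - 69*cos(3*x)*exp(x)/37 - 7*exp(x)*sin(3*x)/37

Divide through by 3: f'' - 2f' + 10f = -5*cos(3*x).
Characteristic equation r² - 2r + 10 = 0 has discriminant (-2)² - 4·(10) = -36 < 0, so r = 1 ± 3i.
Hence f_h = C1*cos(3*x)*exp(x) + C2*exp(x)*sin(3*x).
Try f_p = A*cos(3*x) + B*sin(3*x). Substituting and equating the coefficients of cos(3x) and sin(3x) gives A = -5/37, B = 30/37, so f_p = -5*cos(3*x)/37 + 30*sin(3*x)/37.
General solution: f = -5*cos(3*x)/37 + 30*sin(3*x)/37 + C1*cos(3*x)*exp(x) + C2*exp(x)*sin(3*x).
Apply the initial conditions: f(0) = -5/37 + C1 = -2 and f'(0) = 90/37 + C1 + 3*C2 = 0. Solving gives C1 = -69/37, C2 = -7/37.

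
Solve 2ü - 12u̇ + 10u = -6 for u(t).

Divide through by 2: u'' - 6u' + 5u = -3.
Characteristic equation r² - 6r + 5 = 0 factors as (r - 5)(r - 1) = 0, so r = 5, 1.
Hence u_h = C1*exp(5*t) + C2*exp(t).
For the particular solution try u_p = A0. Substituting and matching coefficients of each power of t gives A0 = -3/5, so u_p = -3/5.

u = -3/5 + C1*exp(5*t) + C2*exp(t)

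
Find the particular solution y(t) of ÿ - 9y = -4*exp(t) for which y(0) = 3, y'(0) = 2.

Characteristic equation r² - 9 = 0 factors as (r + 3)(r - 3) = 0, so r = -3, 3.
Hence y_h = C1*exp(-3*t) + C2*exp(3*t).
Try y_p = A*exp(t). Substituting into the equation and dividing by exp(t) gives A = 1/2, so y_p = exp(t)/2.
General solution: y = exp(t)/2 + C1*exp(-3*t) + C2*exp(3*t).
Apply the initial conditions: y(0) = 1/2 + C1 + C2 = 3 and y'(0) = 1/2 - 3*C1 + 3*C2 = 2. Solving gives C1 = 1, C2 = 3/2.

y = exp(t)/2 + 3*exp(3*t)/2 + exp(-3*t)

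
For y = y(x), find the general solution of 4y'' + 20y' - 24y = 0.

y = C1*exp(x) + C2*exp(-6*x)

Divide through by 4: y'' + 5y' - 6y = 0.
Characteristic equation r² + 5r - 6 = 0 factors as (r - 1)(r + 6) = 0, so r = 1, -6.
Hence y_h = C1*exp(x) + C2*exp(-6*x).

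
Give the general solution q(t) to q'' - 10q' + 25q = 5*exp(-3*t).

q = 5*exp(-3*t)/64 + C1*exp(5*t) + C2*t*exp(5*t)

Characteristic equation r² - 10r + 25 = 0 has discriminant (-10)² - 4·(25) = 0, so r = 5 is a repeated root.
Hence q_h = (C1 + C2*t)*exp(5*t).
Try q_p = A*exp(-3*t). Substituting into the equation and dividing by exp(-3*t) gives A = 5/64, so q_p = 5*exp(-3*t)/64.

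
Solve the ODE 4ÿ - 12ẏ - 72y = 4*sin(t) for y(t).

y = -19*sin(t)/370 + 3*cos(t)/370 + C1*exp(6*t) + C2*exp(-3*t)

Divide through by 4: y'' - 3y' - 18y = sin(t).
Characteristic equation r² - 3r - 18 = 0 factors as (r - 6)(r + 3) = 0, so r = 6, -3.
Hence y_h = C1*exp(6*t) + C2*exp(-3*t).
Try y_p = A*cos(t) + B*sin(t). Substituting and equating the coefficients of cos(t) and sin(t) gives A = 3/370, B = -19/370, so y_p = -19*sin(t)/370 + 3*cos(t)/370.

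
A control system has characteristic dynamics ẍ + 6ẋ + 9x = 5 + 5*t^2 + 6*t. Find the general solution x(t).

Characteristic equation r² + 6r + 9 = 0 has discriminant (6)² - 4·(9) = 0, so r = -3 is a repeated root.
Hence x_h = (C1 + C2*t)*exp(-3*t).
For the particular solution try x_p = A0 + A1*t + A2*t^2. Substituting and matching coefficients of each power of t gives A0 = 13/27, A1 = -2/27, A2 = 5/9, so x_p = 13/27 - 2*t/27 + 5*t^2/9.

x = 13/27 - 2*t/27 + 5*t**2/9 + C1*exp(-3*t) + C2*t*exp(-3*t)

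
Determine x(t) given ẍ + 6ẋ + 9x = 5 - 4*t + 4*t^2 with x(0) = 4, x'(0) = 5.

Characteristic equation r² + 6r + 9 = 0 has discriminant (6)² - 4·(9) = 0, so r = -3 is a repeated root.
Hence x_h = (C1 + C2*t)*exp(-3*t).
For the particular solution try x_p = A0 + A1*t + A2*t^2. Substituting and matching coefficients of each power of t gives A0 = 31/27, A1 = -28/27, A2 = 4/9, so x_p = 31/27 - 28*t/27 + 4*t^2/9.
General solution: x = 31/27 - 28*t/27 + 4*t^2/9 + C1*exp(-3*t) + C2*t*exp(-3*t).
Apply the initial conditions: x(0) = 31/27 + C1 = 4 and x'(0) = -28/27 + C2 - 3*C1 = 5. Solving gives C1 = 77/27, C2 = 394/27.

x = 31/27 - 28*t/27 + 4*t**2/9 + 77*exp(-3*t)/27 + 394*t*exp(-3*t)/27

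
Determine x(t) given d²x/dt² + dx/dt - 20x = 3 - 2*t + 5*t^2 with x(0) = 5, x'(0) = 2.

x = -137/800 - t**2/4 + 3*t/40 + 469*exp(-5*t)/225 + 889*exp(4*t)/288

Characteristic equation r² + r - 20 = 0 factors as (r - 4)(r + 5) = 0, so r = 4, -5.
Hence x_h = C1*exp(4*t) + C2*exp(-5*t).
For the particular solution try x_p = A0 + A1*t + A2*t^2. Substituting and matching coefficients of each power of t gives A0 = -137/800, A1 = 3/40, A2 = -1/4, so x_p = -137/800 - t^2/4 + 3*t/40.
General solution: x = -137/800 - t^2/4 + 3*t/40 + C1*exp(4*t) + C2*exp(-5*t).
Apply the initial conditions: x(0) = -137/800 + C1 + C2 = 5 and x'(0) = 3/40 - 5*C2 + 4*C1 = 2. Solving gives C1 = 889/288, C2 = 469/225.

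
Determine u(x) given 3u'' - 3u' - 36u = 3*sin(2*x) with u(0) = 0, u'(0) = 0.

u = -4*sin(2*x)/65 - 2*exp(-3*x)/91 + exp(4*x)/70 + cos(2*x)/130

Divide through by 3: u'' - u' - 12u = sin(2*x).
Characteristic equation r² - r - 12 = 0 factors as (r + 3)(r - 4) = 0, so r = -3, 4.
Hence u_h = C1*exp(-3*x) + C2*exp(4*x).
Try u_p = A*cos(2*x) + B*sin(2*x). Substituting and equating the coefficients of cos(2x) and sin(2x) gives A = 1/130, B = -4/65, so u_p = -4*sin(2*x)/65 + cos(2*x)/130.
General solution: u = -4*sin(2*x)/65 + cos(2*x)/130 + C1*exp(-3*x) + C2*exp(4*x).
Apply the initial conditions: u(0) = 1/130 + C1 + C2 = 0 and u'(0) = -8/65 - 3*C1 + 4*C2 = 0. Solving gives C1 = -2/91, C2 = 1/70.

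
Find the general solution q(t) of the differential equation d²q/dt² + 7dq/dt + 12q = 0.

Characteristic equation r² + 7r + 12 = 0 factors as (r + 4)(r + 3) = 0, so r = -4, -3.
Hence q_h = C1*exp(-4*t) + C2*exp(-3*t).

q = C1*exp(-4*t) + C2*exp(-3*t)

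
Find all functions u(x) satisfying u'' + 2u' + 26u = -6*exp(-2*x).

u = -3*exp(-2*x)/13 + C1*cos(5*x)*exp(-x) + C2*exp(-x)*sin(5*x)

Characteristic equation r² + 2r + 26 = 0 has discriminant (2)² - 4·(26) = -100 < 0, so r = -1 ± 5i.
Hence u_h = C1*cos(5*x)*exp(-x) + C2*exp(-x)*sin(5*x).
Try u_p = A*exp(-2*x). Substituting into the equation and dividing by exp(-2*x) gives A = -3/13, so u_p = -3*exp(-2*x)/13.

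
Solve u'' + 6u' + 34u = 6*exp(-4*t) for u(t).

Characteristic equation r² + 6r + 34 = 0 has discriminant (6)² - 4·(34) = -100 < 0, so r = -3 ± 5i.
Hence u_h = C1*cos(5*t)*exp(-3*t) + C2*exp(-3*t)*sin(5*t).
Try u_p = A*exp(-4*t). Substituting into the equation and dividing by exp(-4*t) gives A = 3/13, so u_p = 3*exp(-4*t)/13.

u = 3*exp(-4*t)/13 + C1*cos(5*t)*exp(-3*t) + C2*exp(-3*t)*sin(5*t)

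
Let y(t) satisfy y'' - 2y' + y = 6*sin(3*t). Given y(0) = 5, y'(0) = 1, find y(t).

y = -12*sin(3*t)/25 + 9*cos(3*t)/25 + 116*exp(t)/25 - 11*t*exp(t)/5

Characteristic equation r² - 2r + 1 = 0 has discriminant (-2)² - 4·(1) = 0, so r = 1 is a repeated root.
Hence y_h = (C1 + C2*t)*exp(t).
Try y_p = A*cos(3*t) + B*sin(3*t). Substituting and equating the coefficients of cos(3t) and sin(3t) gives A = 9/25, B = -12/25, so y_p = -12*sin(3*t)/25 + 9*cos(3*t)/25.
General solution: y = -12*sin(3*t)/25 + 9*cos(3*t)/25 + C1*exp(t) + C2*t*exp(t).
Apply the initial conditions: y(0) = 9/25 + C1 = 5 and y'(0) = -36/25 + C1 + C2 = 1. Solving gives C1 = 116/25, C2 = -11/5.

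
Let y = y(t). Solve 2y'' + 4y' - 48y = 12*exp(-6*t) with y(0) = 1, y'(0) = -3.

y = 9*exp(4*t)/25 + 16*exp(-6*t)/25 - 3*t*exp(-6*t)/5

Divide through by 2: y'' + 2y' - 24y = 6*exp(-6*t).
Characteristic equation r² + 2r - 24 = 0 factors as (r + 6)(r - 4) = 0, so r = -6, 4.
Hence y_h = C1*exp(-6*t) + C2*exp(4*t).
Since exp(-6*t) solves the homogeneous equation (r = -6 is a root of multiplicity 1), multiply the trial by t. Try y_p = A*t*exp(-6*t). Substituting into the equation and dividing by exp(-6*t) gives A = -3/5, so y_p = -3*t*exp(-6*t)/5.
General solution: y = C1*exp(-6*t) + C2*exp(4*t) - 3*t*exp(-6*t)/5.
Apply the initial conditions: y(0) = C1 + C2 = 1 and y'(0) = -3/5 - 6*C1 + 4*C2 = -3. Solving gives C1 = 16/25, C2 = 9/25.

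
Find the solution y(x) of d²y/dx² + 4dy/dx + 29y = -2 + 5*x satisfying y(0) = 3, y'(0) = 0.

Characteristic equation r² + 4r + 29 = 0 has discriminant (4)² - 4·(29) = -100 < 0, so r = -2 ± 5i.
Hence y_h = C1*cos(5*x)*exp(-2*x) + C2*exp(-2*x)*sin(5*x).
For the particular solution try y_p = A0 + A1*x. Substituting and matching coefficients of each power of x gives A0 = -78/841, A1 = 5/29, so y_p = -78/841 + 5*x/29.
General solution: y = -78/841 + 5*x/29 + C1*cos(5*x)*exp(-2*x) + C2*exp(-2*x)*sin(5*x).
Apply the initial conditions: y(0) = -78/841 + C1 = 3 and y'(0) = 5/29 - 2*C1 + 5*C2 = 0. Solving gives C1 = 2601/841, C2 = 5057/4205.

y = -78/841 + 5*x/29 + 2601*cos(5*x)*exp(-2*x)/841 + 5057*exp(-2*x)*sin(5*x)/4205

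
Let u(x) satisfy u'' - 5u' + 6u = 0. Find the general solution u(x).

Characteristic equation r² - 5r + 6 = 0 factors as (r - 2)(r - 3) = 0, so r = 2, 3.
Hence u_h = C1*exp(2*x) + C2*exp(3*x).

u = C1*exp(2*x) + C2*exp(3*x)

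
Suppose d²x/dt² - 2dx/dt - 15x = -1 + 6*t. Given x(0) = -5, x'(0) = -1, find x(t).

Characteristic equation r² - 2r - 15 = 0 factors as (r + 3)(r - 5) = 0, so r = -3, 5.
Hence x_h = C1*exp(-3*t) + C2*exp(5*t).
For the particular solution try x_p = A0 + A1*t. Substituting and matching coefficients of each power of t gives A0 = 3/25, A1 = -2/5, so x_p = 3/25 - 2*t/5.
General solution: x = 3/25 - 2*t/5 + C1*exp(-3*t) + C2*exp(5*t).
Apply the initial conditions: x(0) = 3/25 + C1 + C2 = -5 and x'(0) = -2/5 - 3*C1 + 5*C2 = -1. Solving gives C1 = -25/8, C2 = -399/200.

x = 3/25 - 399*exp(5*t)/200 - 25*exp(-3*t)/8 - 2*t/5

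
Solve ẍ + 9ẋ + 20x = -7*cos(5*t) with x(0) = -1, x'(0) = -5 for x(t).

x = -382*exp(-4*t)/41 - 63*sin(5*t)/410 + 7*cos(5*t)/410 + 83*exp(-5*t)/10

Characteristic equation r² + 9r + 20 = 0 factors as (r + 5)(r + 4) = 0, so r = -5, -4.
Hence x_h = C1*exp(-5*t) + C2*exp(-4*t).
Try x_p = A*cos(5*t) + B*sin(5*t). Substituting and equating the coefficients of cos(5t) and sin(5t) gives A = 7/410, B = -63/410, so x_p = -63*sin(5*t)/410 + 7*cos(5*t)/410.
General solution: x = -63*sin(5*t)/410 + 7*cos(5*t)/410 + C1*exp(-5*t) + C2*exp(-4*t).
Apply the initial conditions: x(0) = 7/410 + C1 + C2 = -1 and x'(0) = -63/82 - 5*C1 - 4*C2 = -5. Solving gives C1 = 83/10, C2 = -382/41.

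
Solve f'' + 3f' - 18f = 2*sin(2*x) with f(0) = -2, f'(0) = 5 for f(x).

f = -37*exp(-6*x)/30 - 29*exp(3*x)/39 - 11*sin(2*x)/130 - 3*cos(2*x)/130

Characteristic equation r² + 3r - 18 = 0 factors as (r + 6)(r - 3) = 0, so r = -6, 3.
Hence f_h = C1*exp(-6*x) + C2*exp(3*x).
Try f_p = A*cos(2*x) + B*sin(2*x). Substituting and equating the coefficients of cos(2x) and sin(2x) gives A = -3/130, B = -11/130, so f_p = -11*sin(2*x)/130 - 3*cos(2*x)/130.
General solution: f = -11*sin(2*x)/130 - 3*cos(2*x)/130 + C1*exp(-6*x) + C2*exp(3*x).
Apply the initial conditions: f(0) = -3/130 + C1 + C2 = -2 and f'(0) = -11/65 - 6*C1 + 3*C2 = 5. Solving gives C1 = -37/30, C2 = -29/39.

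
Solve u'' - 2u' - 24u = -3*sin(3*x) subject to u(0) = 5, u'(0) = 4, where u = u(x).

Characteristic equation r² - 2r - 24 = 0 factors as (r - 6)(r + 4) = 0, so r = 6, -4.
Hence u_h = C1*exp(6*x) + C2*exp(-4*x).
Try u_p = A*cos(3*x) + B*sin(3*x). Substituting and equating the coefficients of cos(3x) and sin(3x) gives A = -2/125, B = 11/125, so u_p = -2*cos(3*x)/125 + 11*sin(3*x)/125.
General solution: u = -2*cos(3*x)/125 + 11*sin(3*x)/125 + C1*exp(6*x) + C2*exp(-4*x).
Apply the initial conditions: u(0) = -2/125 + C1 + C2 = 5 and u'(0) = 33/125 - 4*C2 + 6*C1 = 4. Solving gives C1 = 119/50, C2 = 659/250.

u = -2*cos(3*x)/125 + 11*sin(3*x)/125 + 119*exp(6*x)/50 + 659*exp(-4*x)/250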